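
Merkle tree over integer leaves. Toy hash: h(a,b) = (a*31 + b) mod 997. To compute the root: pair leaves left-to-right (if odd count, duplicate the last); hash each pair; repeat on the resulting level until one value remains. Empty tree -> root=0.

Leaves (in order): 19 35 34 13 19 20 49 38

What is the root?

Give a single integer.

L0: [19, 35, 34, 13, 19, 20, 49, 38]
L1: h(19,35)=(19*31+35)%997=624 h(34,13)=(34*31+13)%997=70 h(19,20)=(19*31+20)%997=609 h(49,38)=(49*31+38)%997=560 -> [624, 70, 609, 560]
L2: h(624,70)=(624*31+70)%997=471 h(609,560)=(609*31+560)%997=496 -> [471, 496]
L3: h(471,496)=(471*31+496)%997=142 -> [142]

Answer: 142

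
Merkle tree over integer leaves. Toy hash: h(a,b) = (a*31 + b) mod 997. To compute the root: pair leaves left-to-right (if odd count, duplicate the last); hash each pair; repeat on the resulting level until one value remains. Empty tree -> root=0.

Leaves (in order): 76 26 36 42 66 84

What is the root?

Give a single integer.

L0: [76, 26, 36, 42, 66, 84]
L1: h(76,26)=(76*31+26)%997=388 h(36,42)=(36*31+42)%997=161 h(66,84)=(66*31+84)%997=136 -> [388, 161, 136]
L2: h(388,161)=(388*31+161)%997=225 h(136,136)=(136*31+136)%997=364 -> [225, 364]
L3: h(225,364)=(225*31+364)%997=360 -> [360]

Answer: 360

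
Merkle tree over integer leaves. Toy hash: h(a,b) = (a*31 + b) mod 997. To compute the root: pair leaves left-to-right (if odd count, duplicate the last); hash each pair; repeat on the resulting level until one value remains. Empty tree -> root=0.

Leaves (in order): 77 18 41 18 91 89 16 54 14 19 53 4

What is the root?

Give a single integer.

L0: [77, 18, 41, 18, 91, 89, 16, 54, 14, 19, 53, 4]
L1: h(77,18)=(77*31+18)%997=411 h(41,18)=(41*31+18)%997=292 h(91,89)=(91*31+89)%997=916 h(16,54)=(16*31+54)%997=550 h(14,19)=(14*31+19)%997=453 h(53,4)=(53*31+4)%997=650 -> [411, 292, 916, 550, 453, 650]
L2: h(411,292)=(411*31+292)%997=72 h(916,550)=(916*31+550)%997=33 h(453,650)=(453*31+650)%997=735 -> [72, 33, 735]
L3: h(72,33)=(72*31+33)%997=271 h(735,735)=(735*31+735)%997=589 -> [271, 589]
L4: h(271,589)=(271*31+589)%997=17 -> [17]

Answer: 17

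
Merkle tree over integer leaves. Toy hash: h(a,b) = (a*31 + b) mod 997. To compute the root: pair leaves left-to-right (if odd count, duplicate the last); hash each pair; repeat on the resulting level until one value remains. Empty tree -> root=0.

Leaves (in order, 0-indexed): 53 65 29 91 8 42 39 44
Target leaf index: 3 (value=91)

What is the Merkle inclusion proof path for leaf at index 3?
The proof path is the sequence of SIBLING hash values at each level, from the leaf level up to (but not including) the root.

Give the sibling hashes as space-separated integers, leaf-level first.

Answer: 29 711 273

Derivation:
L0 (leaves): [53, 65, 29, 91, 8, 42, 39, 44], target index=3
L1: h(53,65)=(53*31+65)%997=711 [pair 0] h(29,91)=(29*31+91)%997=990 [pair 1] h(8,42)=(8*31+42)%997=290 [pair 2] h(39,44)=(39*31+44)%997=256 [pair 3] -> [711, 990, 290, 256]
  Sibling for proof at L0: 29
L2: h(711,990)=(711*31+990)%997=100 [pair 0] h(290,256)=(290*31+256)%997=273 [pair 1] -> [100, 273]
  Sibling for proof at L1: 711
L3: h(100,273)=(100*31+273)%997=382 [pair 0] -> [382]
  Sibling for proof at L2: 273
Root: 382
Proof path (sibling hashes from leaf to root): [29, 711, 273]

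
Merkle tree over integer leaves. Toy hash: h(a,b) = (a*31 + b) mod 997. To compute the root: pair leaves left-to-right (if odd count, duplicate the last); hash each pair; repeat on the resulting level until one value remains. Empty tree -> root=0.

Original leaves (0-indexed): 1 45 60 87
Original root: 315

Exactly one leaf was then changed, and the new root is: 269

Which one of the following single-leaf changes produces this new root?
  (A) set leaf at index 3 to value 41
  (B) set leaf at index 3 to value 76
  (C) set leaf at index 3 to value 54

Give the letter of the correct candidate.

Answer: A

Derivation:
Original leaves: [1, 45, 60, 87]
Target new root: 269
Try each candidate change and compute the resulting root:
Candidate A: set leaf[3] = 41 -> leaves = [1, 45, 60, 41]
  L0: [1, 45, 60, 41]
  L1: h(1,45)=(1*31+45)%997=76 h(60,41)=(60*31+41)%997=904 -> [76, 904]
  L2: h(76,904)=(76*31+904)%997=269 -> [269]
  root = 269 == target 269  ** MATCH **
Candidate B: set leaf[3] = 76 -> leaves = [1, 45, 60, 76]
  L0: [1, 45, 60, 76]
  L1: h(1,45)=(1*31+45)%997=76 h(60,76)=(60*31+76)%997=939 -> [76, 939]
  L2: h(76,939)=(76*31+939)%997=304 -> [304]
  root = 304 != target 269
Candidate C: set leaf[3] = 54 -> leaves = [1, 45, 60, 54]
  L0: [1, 45, 60, 54]
  L1: h(1,45)=(1*31+45)%997=76 h(60,54)=(60*31+54)%997=917 -> [76, 917]
  L2: h(76,917)=(76*31+917)%997=282 -> [282]
  root = 282 != target 269
Candidate A produces the target root.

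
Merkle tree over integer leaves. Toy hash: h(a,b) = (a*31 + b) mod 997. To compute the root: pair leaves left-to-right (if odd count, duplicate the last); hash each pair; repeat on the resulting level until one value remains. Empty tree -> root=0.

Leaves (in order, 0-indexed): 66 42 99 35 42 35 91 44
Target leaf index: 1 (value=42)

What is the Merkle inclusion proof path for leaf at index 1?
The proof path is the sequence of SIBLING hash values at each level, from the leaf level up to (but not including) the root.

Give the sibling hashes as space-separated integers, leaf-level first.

L0 (leaves): [66, 42, 99, 35, 42, 35, 91, 44], target index=1
L1: h(66,42)=(66*31+42)%997=94 [pair 0] h(99,35)=(99*31+35)%997=113 [pair 1] h(42,35)=(42*31+35)%997=340 [pair 2] h(91,44)=(91*31+44)%997=871 [pair 3] -> [94, 113, 340, 871]
  Sibling for proof at L0: 66
L2: h(94,113)=(94*31+113)%997=36 [pair 0] h(340,871)=(340*31+871)%997=444 [pair 1] -> [36, 444]
  Sibling for proof at L1: 113
L3: h(36,444)=(36*31+444)%997=563 [pair 0] -> [563]
  Sibling for proof at L2: 444
Root: 563
Proof path (sibling hashes from leaf to root): [66, 113, 444]

Answer: 66 113 444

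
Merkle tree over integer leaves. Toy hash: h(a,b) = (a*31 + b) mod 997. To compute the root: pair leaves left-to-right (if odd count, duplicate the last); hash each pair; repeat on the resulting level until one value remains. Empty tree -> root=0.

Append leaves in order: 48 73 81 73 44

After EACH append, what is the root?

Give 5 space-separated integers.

Answer: 48 564 136 128 171

Derivation:
After append 48 (leaves=[48]):
  L0: [48]
  root=48
After append 73 (leaves=[48, 73]):
  L0: [48, 73]
  L1: h(48,73)=(48*31+73)%997=564 -> [564]
  root=564
After append 81 (leaves=[48, 73, 81]):
  L0: [48, 73, 81]
  L1: h(48,73)=(48*31+73)%997=564 h(81,81)=(81*31+81)%997=598 -> [564, 598]
  L2: h(564,598)=(564*31+598)%997=136 -> [136]
  root=136
After append 73 (leaves=[48, 73, 81, 73]):
  L0: [48, 73, 81, 73]
  L1: h(48,73)=(48*31+73)%997=564 h(81,73)=(81*31+73)%997=590 -> [564, 590]
  L2: h(564,590)=(564*31+590)%997=128 -> [128]
  root=128
After append 44 (leaves=[48, 73, 81, 73, 44]):
  L0: [48, 73, 81, 73, 44]
  L1: h(48,73)=(48*31+73)%997=564 h(81,73)=(81*31+73)%997=590 h(44,44)=(44*31+44)%997=411 -> [564, 590, 411]
  L2: h(564,590)=(564*31+590)%997=128 h(411,411)=(411*31+411)%997=191 -> [128, 191]
  L3: h(128,191)=(128*31+191)%997=171 -> [171]
  root=171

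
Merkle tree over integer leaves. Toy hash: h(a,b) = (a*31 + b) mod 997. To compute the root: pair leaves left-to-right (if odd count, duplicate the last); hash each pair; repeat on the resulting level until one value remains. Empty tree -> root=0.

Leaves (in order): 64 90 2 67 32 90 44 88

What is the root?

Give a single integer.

Answer: 221

Derivation:
L0: [64, 90, 2, 67, 32, 90, 44, 88]
L1: h(64,90)=(64*31+90)%997=80 h(2,67)=(2*31+67)%997=129 h(32,90)=(32*31+90)%997=85 h(44,88)=(44*31+88)%997=455 -> [80, 129, 85, 455]
L2: h(80,129)=(80*31+129)%997=615 h(85,455)=(85*31+455)%997=99 -> [615, 99]
L3: h(615,99)=(615*31+99)%997=221 -> [221]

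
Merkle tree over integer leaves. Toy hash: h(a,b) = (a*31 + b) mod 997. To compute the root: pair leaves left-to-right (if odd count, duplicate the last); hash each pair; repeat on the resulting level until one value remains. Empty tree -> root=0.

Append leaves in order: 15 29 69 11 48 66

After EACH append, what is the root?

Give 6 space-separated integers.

After append 15 (leaves=[15]):
  L0: [15]
  root=15
After append 29 (leaves=[15, 29]):
  L0: [15, 29]
  L1: h(15,29)=(15*31+29)%997=494 -> [494]
  root=494
After append 69 (leaves=[15, 29, 69]):
  L0: [15, 29, 69]
  L1: h(15,29)=(15*31+29)%997=494 h(69,69)=(69*31+69)%997=214 -> [494, 214]
  L2: h(494,214)=(494*31+214)%997=573 -> [573]
  root=573
After append 11 (leaves=[15, 29, 69, 11]):
  L0: [15, 29, 69, 11]
  L1: h(15,29)=(15*31+29)%997=494 h(69,11)=(69*31+11)%997=156 -> [494, 156]
  L2: h(494,156)=(494*31+156)%997=515 -> [515]
  root=515
After append 48 (leaves=[15, 29, 69, 11, 48]):
  L0: [15, 29, 69, 11, 48]
  L1: h(15,29)=(15*31+29)%997=494 h(69,11)=(69*31+11)%997=156 h(48,48)=(48*31+48)%997=539 -> [494, 156, 539]
  L2: h(494,156)=(494*31+156)%997=515 h(539,539)=(539*31+539)%997=299 -> [515, 299]
  L3: h(515,299)=(515*31+299)%997=312 -> [312]
  root=312
After append 66 (leaves=[15, 29, 69, 11, 48, 66]):
  L0: [15, 29, 69, 11, 48, 66]
  L1: h(15,29)=(15*31+29)%997=494 h(69,11)=(69*31+11)%997=156 h(48,66)=(48*31+66)%997=557 -> [494, 156, 557]
  L2: h(494,156)=(494*31+156)%997=515 h(557,557)=(557*31+557)%997=875 -> [515, 875]
  L3: h(515,875)=(515*31+875)%997=888 -> [888]
  root=888

Answer: 15 494 573 515 312 888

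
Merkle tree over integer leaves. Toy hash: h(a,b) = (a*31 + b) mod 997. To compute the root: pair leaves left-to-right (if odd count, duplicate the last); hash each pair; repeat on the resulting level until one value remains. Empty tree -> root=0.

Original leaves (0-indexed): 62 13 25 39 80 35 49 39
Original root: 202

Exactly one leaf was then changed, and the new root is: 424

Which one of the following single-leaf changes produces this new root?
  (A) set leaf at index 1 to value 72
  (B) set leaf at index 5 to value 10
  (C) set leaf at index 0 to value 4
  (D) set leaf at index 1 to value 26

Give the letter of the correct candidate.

Original leaves: [62, 13, 25, 39, 80, 35, 49, 39]
Target new root: 424
Try each candidate change and compute the resulting root:
Candidate A: set leaf[1] = 72 -> leaves = [62, 72, 25, 39, 80, 35, 49, 39]
  L0: [62, 72, 25, 39, 80, 35, 49, 39]
  L1: h(62,72)=(62*31+72)%997=0 h(25,39)=(25*31+39)%997=814 h(80,35)=(80*31+35)%997=521 h(49,39)=(49*31+39)%997=561 -> [0, 814, 521, 561]
  L2: h(0,814)=(0*31+814)%997=814 h(521,561)=(521*31+561)%997=760 -> [814, 760]
  L3: h(814,760)=(814*31+760)%997=72 -> [72]
  root = 72 != target 424
Candidate B: set leaf[5] = 10 -> leaves = [62, 13, 25, 39, 80, 10, 49, 39]
  L0: [62, 13, 25, 39, 80, 10, 49, 39]
  L1: h(62,13)=(62*31+13)%997=938 h(25,39)=(25*31+39)%997=814 h(80,10)=(80*31+10)%997=496 h(49,39)=(49*31+39)%997=561 -> [938, 814, 496, 561]
  L2: h(938,814)=(938*31+814)%997=979 h(496,561)=(496*31+561)%997=982 -> [979, 982]
  L3: h(979,982)=(979*31+982)%997=424 -> [424]
  root = 424 == target 424  ** MATCH **
Candidate C: set leaf[0] = 4 -> leaves = [4, 13, 25, 39, 80, 35, 49, 39]
  L0: [4, 13, 25, 39, 80, 35, 49, 39]
  L1: h(4,13)=(4*31+13)%997=137 h(25,39)=(25*31+39)%997=814 h(80,35)=(80*31+35)%997=521 h(49,39)=(49*31+39)%997=561 -> [137, 814, 521, 561]
  L2: h(137,814)=(137*31+814)%997=76 h(521,561)=(521*31+561)%997=760 -> [76, 760]
  L3: h(76,760)=(76*31+760)%997=125 -> [125]
  root = 125 != target 424
Candidate D: set leaf[1] = 26 -> leaves = [62, 26, 25, 39, 80, 35, 49, 39]
  L0: [62, 26, 25, 39, 80, 35, 49, 39]
  L1: h(62,26)=(62*31+26)%997=951 h(25,39)=(25*31+39)%997=814 h(80,35)=(80*31+35)%997=521 h(49,39)=(49*31+39)%997=561 -> [951, 814, 521, 561]
  L2: h(951,814)=(951*31+814)%997=385 h(521,561)=(521*31+561)%997=760 -> [385, 760]
  L3: h(385,760)=(385*31+760)%997=731 -> [731]
  root = 731 != target 424
Candidate B produces the target root.

Answer: B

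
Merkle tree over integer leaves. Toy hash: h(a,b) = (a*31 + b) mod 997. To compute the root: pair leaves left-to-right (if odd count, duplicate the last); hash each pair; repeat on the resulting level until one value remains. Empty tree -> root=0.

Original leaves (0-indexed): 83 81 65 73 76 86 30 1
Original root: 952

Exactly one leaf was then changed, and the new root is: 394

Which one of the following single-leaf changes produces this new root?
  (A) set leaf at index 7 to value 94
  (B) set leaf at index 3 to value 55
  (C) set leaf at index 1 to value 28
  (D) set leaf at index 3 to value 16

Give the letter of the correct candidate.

Original leaves: [83, 81, 65, 73, 76, 86, 30, 1]
Target new root: 394
Try each candidate change and compute the resulting root:
Candidate A: set leaf[7] = 94 -> leaves = [83, 81, 65, 73, 76, 86, 30, 94]
  L0: [83, 81, 65, 73, 76, 86, 30, 94]
  L1: h(83,81)=(83*31+81)%997=660 h(65,73)=(65*31+73)%997=94 h(76,86)=(76*31+86)%997=448 h(30,94)=(30*31+94)%997=27 -> [660, 94, 448, 27]
  L2: h(660,94)=(660*31+94)%997=614 h(448,27)=(448*31+27)%997=954 -> [614, 954]
  L3: h(614,954)=(614*31+954)%997=48 -> [48]
  root = 48 != target 394
Candidate B: set leaf[3] = 55 -> leaves = [83, 81, 65, 55, 76, 86, 30, 1]
  L0: [83, 81, 65, 55, 76, 86, 30, 1]
  L1: h(83,81)=(83*31+81)%997=660 h(65,55)=(65*31+55)%997=76 h(76,86)=(76*31+86)%997=448 h(30,1)=(30*31+1)%997=931 -> [660, 76, 448, 931]
  L2: h(660,76)=(660*31+76)%997=596 h(448,931)=(448*31+931)%997=861 -> [596, 861]
  L3: h(596,861)=(596*31+861)%997=394 -> [394]
  root = 394 == target 394  ** MATCH **
Candidate C: set leaf[1] = 28 -> leaves = [83, 28, 65, 73, 76, 86, 30, 1]
  L0: [83, 28, 65, 73, 76, 86, 30, 1]
  L1: h(83,28)=(83*31+28)%997=607 h(65,73)=(65*31+73)%997=94 h(76,86)=(76*31+86)%997=448 h(30,1)=(30*31+1)%997=931 -> [607, 94, 448, 931]
  L2: h(607,94)=(607*31+94)%997=965 h(448,931)=(448*31+931)%997=861 -> [965, 861]
  L3: h(965,861)=(965*31+861)%997=866 -> [866]
  root = 866 != target 394
Candidate D: set leaf[3] = 16 -> leaves = [83, 81, 65, 16, 76, 86, 30, 1]
  L0: [83, 81, 65, 16, 76, 86, 30, 1]
  L1: h(83,81)=(83*31+81)%997=660 h(65,16)=(65*31+16)%997=37 h(76,86)=(76*31+86)%997=448 h(30,1)=(30*31+1)%997=931 -> [660, 37, 448, 931]
  L2: h(660,37)=(660*31+37)%997=557 h(448,931)=(448*31+931)%997=861 -> [557, 861]
  L3: h(557,861)=(557*31+861)%997=182 -> [182]
  root = 182 != target 394
Candidate B produces the target root.

Answer: B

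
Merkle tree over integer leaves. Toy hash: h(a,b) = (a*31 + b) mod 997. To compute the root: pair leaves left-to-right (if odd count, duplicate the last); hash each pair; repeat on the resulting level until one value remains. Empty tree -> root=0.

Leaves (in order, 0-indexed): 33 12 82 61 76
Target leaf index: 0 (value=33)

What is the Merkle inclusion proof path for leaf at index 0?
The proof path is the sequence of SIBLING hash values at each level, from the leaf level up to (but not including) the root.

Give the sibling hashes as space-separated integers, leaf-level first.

Answer: 12 609 58

Derivation:
L0 (leaves): [33, 12, 82, 61, 76], target index=0
L1: h(33,12)=(33*31+12)%997=38 [pair 0] h(82,61)=(82*31+61)%997=609 [pair 1] h(76,76)=(76*31+76)%997=438 [pair 2] -> [38, 609, 438]
  Sibling for proof at L0: 12
L2: h(38,609)=(38*31+609)%997=790 [pair 0] h(438,438)=(438*31+438)%997=58 [pair 1] -> [790, 58]
  Sibling for proof at L1: 609
L3: h(790,58)=(790*31+58)%997=620 [pair 0] -> [620]
  Sibling for proof at L2: 58
Root: 620
Proof path (sibling hashes from leaf to root): [12, 609, 58]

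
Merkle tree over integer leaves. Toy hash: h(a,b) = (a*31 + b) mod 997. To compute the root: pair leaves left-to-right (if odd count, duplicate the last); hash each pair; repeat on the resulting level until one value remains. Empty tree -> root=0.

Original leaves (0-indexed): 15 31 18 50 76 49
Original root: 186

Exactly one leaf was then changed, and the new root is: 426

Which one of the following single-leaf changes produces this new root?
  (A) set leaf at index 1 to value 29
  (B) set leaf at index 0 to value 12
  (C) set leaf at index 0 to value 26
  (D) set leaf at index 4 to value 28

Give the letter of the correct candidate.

Original leaves: [15, 31, 18, 50, 76, 49]
Target new root: 426
Try each candidate change and compute the resulting root:
Candidate A: set leaf[1] = 29 -> leaves = [15, 29, 18, 50, 76, 49]
  L0: [15, 29, 18, 50, 76, 49]
  L1: h(15,29)=(15*31+29)%997=494 h(18,50)=(18*31+50)%997=608 h(76,49)=(76*31+49)%997=411 -> [494, 608, 411]
  L2: h(494,608)=(494*31+608)%997=967 h(411,411)=(411*31+411)%997=191 -> [967, 191]
  L3: h(967,191)=(967*31+191)%997=258 -> [258]
  root = 258 != target 426
Candidate B: set leaf[0] = 12 -> leaves = [12, 31, 18, 50, 76, 49]
  L0: [12, 31, 18, 50, 76, 49]
  L1: h(12,31)=(12*31+31)%997=403 h(18,50)=(18*31+50)%997=608 h(76,49)=(76*31+49)%997=411 -> [403, 608, 411]
  L2: h(403,608)=(403*31+608)%997=140 h(411,411)=(411*31+411)%997=191 -> [140, 191]
  L3: h(140,191)=(140*31+191)%997=543 -> [543]
  root = 543 != target 426
Candidate C: set leaf[0] = 26 -> leaves = [26, 31, 18, 50, 76, 49]
  L0: [26, 31, 18, 50, 76, 49]
  L1: h(26,31)=(26*31+31)%997=837 h(18,50)=(18*31+50)%997=608 h(76,49)=(76*31+49)%997=411 -> [837, 608, 411]
  L2: h(837,608)=(837*31+608)%997=633 h(411,411)=(411*31+411)%997=191 -> [633, 191]
  L3: h(633,191)=(633*31+191)%997=871 -> [871]
  root = 871 != target 426
Candidate D: set leaf[4] = 28 -> leaves = [15, 31, 18, 50, 28, 49]
  L0: [15, 31, 18, 50, 28, 49]
  L1: h(15,31)=(15*31+31)%997=496 h(18,50)=(18*31+50)%997=608 h(28,49)=(28*31+49)%997=917 -> [496, 608, 917]
  L2: h(496,608)=(496*31+608)%997=32 h(917,917)=(917*31+917)%997=431 -> [32, 431]
  L3: h(32,431)=(32*31+431)%997=426 -> [426]
  root = 426 == target 426  ** MATCH **
Candidate D produces the target root.

Answer: D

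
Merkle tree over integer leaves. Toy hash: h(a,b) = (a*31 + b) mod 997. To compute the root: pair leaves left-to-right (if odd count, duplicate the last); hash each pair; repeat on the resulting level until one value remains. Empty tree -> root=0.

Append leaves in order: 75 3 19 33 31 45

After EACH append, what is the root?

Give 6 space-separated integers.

After append 75 (leaves=[75]):
  L0: [75]
  root=75
After append 3 (leaves=[75, 3]):
  L0: [75, 3]
  L1: h(75,3)=(75*31+3)%997=334 -> [334]
  root=334
After append 19 (leaves=[75, 3, 19]):
  L0: [75, 3, 19]
  L1: h(75,3)=(75*31+3)%997=334 h(19,19)=(19*31+19)%997=608 -> [334, 608]
  L2: h(334,608)=(334*31+608)%997=992 -> [992]
  root=992
After append 33 (leaves=[75, 3, 19, 33]):
  L0: [75, 3, 19, 33]
  L1: h(75,3)=(75*31+3)%997=334 h(19,33)=(19*31+33)%997=622 -> [334, 622]
  L2: h(334,622)=(334*31+622)%997=9 -> [9]
  root=9
After append 31 (leaves=[75, 3, 19, 33, 31]):
  L0: [75, 3, 19, 33, 31]
  L1: h(75,3)=(75*31+3)%997=334 h(19,33)=(19*31+33)%997=622 h(31,31)=(31*31+31)%997=992 -> [334, 622, 992]
  L2: h(334,622)=(334*31+622)%997=9 h(992,992)=(992*31+992)%997=837 -> [9, 837]
  L3: h(9,837)=(9*31+837)%997=119 -> [119]
  root=119
After append 45 (leaves=[75, 3, 19, 33, 31, 45]):
  L0: [75, 3, 19, 33, 31, 45]
  L1: h(75,3)=(75*31+3)%997=334 h(19,33)=(19*31+33)%997=622 h(31,45)=(31*31+45)%997=9 -> [334, 622, 9]
  L2: h(334,622)=(334*31+622)%997=9 h(9,9)=(9*31+9)%997=288 -> [9, 288]
  L3: h(9,288)=(9*31+288)%997=567 -> [567]
  root=567

Answer: 75 334 992 9 119 567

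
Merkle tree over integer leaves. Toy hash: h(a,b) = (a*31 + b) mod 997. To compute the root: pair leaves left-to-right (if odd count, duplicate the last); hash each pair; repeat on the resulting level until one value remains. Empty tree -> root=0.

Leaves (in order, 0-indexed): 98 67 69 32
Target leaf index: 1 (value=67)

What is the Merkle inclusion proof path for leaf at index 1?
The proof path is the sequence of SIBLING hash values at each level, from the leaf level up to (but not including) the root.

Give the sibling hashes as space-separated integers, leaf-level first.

L0 (leaves): [98, 67, 69, 32], target index=1
L1: h(98,67)=(98*31+67)%997=114 [pair 0] h(69,32)=(69*31+32)%997=177 [pair 1] -> [114, 177]
  Sibling for proof at L0: 98
L2: h(114,177)=(114*31+177)%997=720 [pair 0] -> [720]
  Sibling for proof at L1: 177
Root: 720
Proof path (sibling hashes from leaf to root): [98, 177]

Answer: 98 177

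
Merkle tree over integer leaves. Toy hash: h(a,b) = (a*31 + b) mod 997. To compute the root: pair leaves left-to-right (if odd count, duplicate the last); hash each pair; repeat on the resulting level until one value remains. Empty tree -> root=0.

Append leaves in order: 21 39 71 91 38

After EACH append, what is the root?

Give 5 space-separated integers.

After append 21 (leaves=[21]):
  L0: [21]
  root=21
After append 39 (leaves=[21, 39]):
  L0: [21, 39]
  L1: h(21,39)=(21*31+39)%997=690 -> [690]
  root=690
After append 71 (leaves=[21, 39, 71]):
  L0: [21, 39, 71]
  L1: h(21,39)=(21*31+39)%997=690 h(71,71)=(71*31+71)%997=278 -> [690, 278]
  L2: h(690,278)=(690*31+278)%997=731 -> [731]
  root=731
After append 91 (leaves=[21, 39, 71, 91]):
  L0: [21, 39, 71, 91]
  L1: h(21,39)=(21*31+39)%997=690 h(71,91)=(71*31+91)%997=298 -> [690, 298]
  L2: h(690,298)=(690*31+298)%997=751 -> [751]
  root=751
After append 38 (leaves=[21, 39, 71, 91, 38]):
  L0: [21, 39, 71, 91, 38]
  L1: h(21,39)=(21*31+39)%997=690 h(71,91)=(71*31+91)%997=298 h(38,38)=(38*31+38)%997=219 -> [690, 298, 219]
  L2: h(690,298)=(690*31+298)%997=751 h(219,219)=(219*31+219)%997=29 -> [751, 29]
  L3: h(751,29)=(751*31+29)%997=379 -> [379]
  root=379

Answer: 21 690 731 751 379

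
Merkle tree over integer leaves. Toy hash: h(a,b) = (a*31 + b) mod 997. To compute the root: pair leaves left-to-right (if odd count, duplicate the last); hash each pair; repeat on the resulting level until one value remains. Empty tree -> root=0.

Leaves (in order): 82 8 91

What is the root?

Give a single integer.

L0: [82, 8, 91]
L1: h(82,8)=(82*31+8)%997=556 h(91,91)=(91*31+91)%997=918 -> [556, 918]
L2: h(556,918)=(556*31+918)%997=208 -> [208]

Answer: 208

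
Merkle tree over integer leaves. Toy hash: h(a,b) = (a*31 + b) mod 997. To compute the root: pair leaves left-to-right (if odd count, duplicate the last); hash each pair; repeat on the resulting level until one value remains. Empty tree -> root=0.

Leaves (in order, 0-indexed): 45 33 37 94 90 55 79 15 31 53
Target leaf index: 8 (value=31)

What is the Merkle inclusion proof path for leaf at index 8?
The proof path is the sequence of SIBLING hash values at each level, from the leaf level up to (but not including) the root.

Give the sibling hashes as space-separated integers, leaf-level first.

L0 (leaves): [45, 33, 37, 94, 90, 55, 79, 15, 31, 53], target index=8
L1: h(45,33)=(45*31+33)%997=431 [pair 0] h(37,94)=(37*31+94)%997=244 [pair 1] h(90,55)=(90*31+55)%997=851 [pair 2] h(79,15)=(79*31+15)%997=470 [pair 3] h(31,53)=(31*31+53)%997=17 [pair 4] -> [431, 244, 851, 470, 17]
  Sibling for proof at L0: 53
L2: h(431,244)=(431*31+244)%997=644 [pair 0] h(851,470)=(851*31+470)%997=929 [pair 1] h(17,17)=(17*31+17)%997=544 [pair 2] -> [644, 929, 544]
  Sibling for proof at L1: 17
L3: h(644,929)=(644*31+929)%997=953 [pair 0] h(544,544)=(544*31+544)%997=459 [pair 1] -> [953, 459]
  Sibling for proof at L2: 544
L4: h(953,459)=(953*31+459)%997=92 [pair 0] -> [92]
  Sibling for proof at L3: 953
Root: 92
Proof path (sibling hashes from leaf to root): [53, 17, 544, 953]

Answer: 53 17 544 953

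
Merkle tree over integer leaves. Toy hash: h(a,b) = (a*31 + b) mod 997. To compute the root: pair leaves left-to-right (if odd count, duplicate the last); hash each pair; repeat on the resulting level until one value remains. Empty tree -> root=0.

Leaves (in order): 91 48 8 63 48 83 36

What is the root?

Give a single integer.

L0: [91, 48, 8, 63, 48, 83, 36]
L1: h(91,48)=(91*31+48)%997=875 h(8,63)=(8*31+63)%997=311 h(48,83)=(48*31+83)%997=574 h(36,36)=(36*31+36)%997=155 -> [875, 311, 574, 155]
L2: h(875,311)=(875*31+311)%997=517 h(574,155)=(574*31+155)%997=3 -> [517, 3]
L3: h(517,3)=(517*31+3)%997=78 -> [78]

Answer: 78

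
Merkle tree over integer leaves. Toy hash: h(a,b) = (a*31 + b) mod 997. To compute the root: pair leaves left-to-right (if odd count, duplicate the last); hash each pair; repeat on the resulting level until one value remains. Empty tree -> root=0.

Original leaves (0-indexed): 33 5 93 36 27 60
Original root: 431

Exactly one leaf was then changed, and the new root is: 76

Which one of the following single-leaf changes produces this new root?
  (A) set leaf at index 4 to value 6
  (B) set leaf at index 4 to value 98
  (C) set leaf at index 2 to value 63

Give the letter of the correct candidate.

Answer: B

Derivation:
Original leaves: [33, 5, 93, 36, 27, 60]
Target new root: 76
Try each candidate change and compute the resulting root:
Candidate A: set leaf[4] = 6 -> leaves = [33, 5, 93, 36, 6, 60]
  L0: [33, 5, 93, 36, 6, 60]
  L1: h(33,5)=(33*31+5)%997=31 h(93,36)=(93*31+36)%997=925 h(6,60)=(6*31+60)%997=246 -> [31, 925, 246]
  L2: h(31,925)=(31*31+925)%997=889 h(246,246)=(246*31+246)%997=893 -> [889, 893]
  L3: h(889,893)=(889*31+893)%997=536 -> [536]
  root = 536 != target 76
Candidate B: set leaf[4] = 98 -> leaves = [33, 5, 93, 36, 98, 60]
  L0: [33, 5, 93, 36, 98, 60]
  L1: h(33,5)=(33*31+5)%997=31 h(93,36)=(93*31+36)%997=925 h(98,60)=(98*31+60)%997=107 -> [31, 925, 107]
  L2: h(31,925)=(31*31+925)%997=889 h(107,107)=(107*31+107)%997=433 -> [889, 433]
  L3: h(889,433)=(889*31+433)%997=76 -> [76]
  root = 76 == target 76  ** MATCH **
Candidate C: set leaf[2] = 63 -> leaves = [33, 5, 63, 36, 27, 60]
  L0: [33, 5, 63, 36, 27, 60]
  L1: h(33,5)=(33*31+5)%997=31 h(63,36)=(63*31+36)%997=992 h(27,60)=(27*31+60)%997=897 -> [31, 992, 897]
  L2: h(31,992)=(31*31+992)%997=956 h(897,897)=(897*31+897)%997=788 -> [956, 788]
  L3: h(956,788)=(956*31+788)%997=514 -> [514]
  root = 514 != target 76
Candidate B produces the target root.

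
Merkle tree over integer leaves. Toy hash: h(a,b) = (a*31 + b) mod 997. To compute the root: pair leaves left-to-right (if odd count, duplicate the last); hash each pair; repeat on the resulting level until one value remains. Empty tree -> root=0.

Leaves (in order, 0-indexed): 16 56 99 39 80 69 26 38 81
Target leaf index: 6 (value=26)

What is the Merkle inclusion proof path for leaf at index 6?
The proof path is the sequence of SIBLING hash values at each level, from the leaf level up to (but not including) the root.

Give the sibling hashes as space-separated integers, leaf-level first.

L0 (leaves): [16, 56, 99, 39, 80, 69, 26, 38, 81], target index=6
L1: h(16,56)=(16*31+56)%997=552 [pair 0] h(99,39)=(99*31+39)%997=117 [pair 1] h(80,69)=(80*31+69)%997=555 [pair 2] h(26,38)=(26*31+38)%997=844 [pair 3] h(81,81)=(81*31+81)%997=598 [pair 4] -> [552, 117, 555, 844, 598]
  Sibling for proof at L0: 38
L2: h(552,117)=(552*31+117)%997=280 [pair 0] h(555,844)=(555*31+844)%997=103 [pair 1] h(598,598)=(598*31+598)%997=193 [pair 2] -> [280, 103, 193]
  Sibling for proof at L1: 555
L3: h(280,103)=(280*31+103)%997=807 [pair 0] h(193,193)=(193*31+193)%997=194 [pair 1] -> [807, 194]
  Sibling for proof at L2: 280
L4: h(807,194)=(807*31+194)%997=286 [pair 0] -> [286]
  Sibling for proof at L3: 194
Root: 286
Proof path (sibling hashes from leaf to root): [38, 555, 280, 194]

Answer: 38 555 280 194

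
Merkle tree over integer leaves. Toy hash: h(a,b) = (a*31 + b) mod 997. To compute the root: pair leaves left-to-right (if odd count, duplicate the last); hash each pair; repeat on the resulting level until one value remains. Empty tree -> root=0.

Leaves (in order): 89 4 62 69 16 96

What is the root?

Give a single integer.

Answer: 140

Derivation:
L0: [89, 4, 62, 69, 16, 96]
L1: h(89,4)=(89*31+4)%997=769 h(62,69)=(62*31+69)%997=994 h(16,96)=(16*31+96)%997=592 -> [769, 994, 592]
L2: h(769,994)=(769*31+994)%997=905 h(592,592)=(592*31+592)%997=1 -> [905, 1]
L3: h(905,1)=(905*31+1)%997=140 -> [140]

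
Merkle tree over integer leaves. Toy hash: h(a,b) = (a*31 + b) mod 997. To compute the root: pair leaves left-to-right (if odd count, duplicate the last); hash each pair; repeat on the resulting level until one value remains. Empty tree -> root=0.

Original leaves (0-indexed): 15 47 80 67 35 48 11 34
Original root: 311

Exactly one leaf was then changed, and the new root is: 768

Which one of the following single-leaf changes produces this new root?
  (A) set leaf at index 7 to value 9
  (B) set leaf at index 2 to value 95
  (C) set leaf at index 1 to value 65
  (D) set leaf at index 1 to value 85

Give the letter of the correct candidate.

Answer: B

Derivation:
Original leaves: [15, 47, 80, 67, 35, 48, 11, 34]
Target new root: 768
Try each candidate change and compute the resulting root:
Candidate A: set leaf[7] = 9 -> leaves = [15, 47, 80, 67, 35, 48, 11, 9]
  L0: [15, 47, 80, 67, 35, 48, 11, 9]
  L1: h(15,47)=(15*31+47)%997=512 h(80,67)=(80*31+67)%997=553 h(35,48)=(35*31+48)%997=136 h(11,9)=(11*31+9)%997=350 -> [512, 553, 136, 350]
  L2: h(512,553)=(512*31+553)%997=473 h(136,350)=(136*31+350)%997=578 -> [473, 578]
  L3: h(473,578)=(473*31+578)%997=286 -> [286]
  root = 286 != target 768
Candidate B: set leaf[2] = 95 -> leaves = [15, 47, 95, 67, 35, 48, 11, 34]
  L0: [15, 47, 95, 67, 35, 48, 11, 34]
  L1: h(15,47)=(15*31+47)%997=512 h(95,67)=(95*31+67)%997=21 h(35,48)=(35*31+48)%997=136 h(11,34)=(11*31+34)%997=375 -> [512, 21, 136, 375]
  L2: h(512,21)=(512*31+21)%997=938 h(136,375)=(136*31+375)%997=603 -> [938, 603]
  L3: h(938,603)=(938*31+603)%997=768 -> [768]
  root = 768 == target 768  ** MATCH **
Candidate C: set leaf[1] = 65 -> leaves = [15, 65, 80, 67, 35, 48, 11, 34]
  L0: [15, 65, 80, 67, 35, 48, 11, 34]
  L1: h(15,65)=(15*31+65)%997=530 h(80,67)=(80*31+67)%997=553 h(35,48)=(35*31+48)%997=136 h(11,34)=(11*31+34)%997=375 -> [530, 553, 136, 375]
  L2: h(530,553)=(530*31+553)%997=34 h(136,375)=(136*31+375)%997=603 -> [34, 603]
  L3: h(34,603)=(34*31+603)%997=660 -> [660]
  root = 660 != target 768
Candidate D: set leaf[1] = 85 -> leaves = [15, 85, 80, 67, 35, 48, 11, 34]
  L0: [15, 85, 80, 67, 35, 48, 11, 34]
  L1: h(15,85)=(15*31+85)%997=550 h(80,67)=(80*31+67)%997=553 h(35,48)=(35*31+48)%997=136 h(11,34)=(11*31+34)%997=375 -> [550, 553, 136, 375]
  L2: h(550,553)=(550*31+553)%997=654 h(136,375)=(136*31+375)%997=603 -> [654, 603]
  L3: h(654,603)=(654*31+603)%997=937 -> [937]
  root = 937 != target 768
Candidate B produces the target root.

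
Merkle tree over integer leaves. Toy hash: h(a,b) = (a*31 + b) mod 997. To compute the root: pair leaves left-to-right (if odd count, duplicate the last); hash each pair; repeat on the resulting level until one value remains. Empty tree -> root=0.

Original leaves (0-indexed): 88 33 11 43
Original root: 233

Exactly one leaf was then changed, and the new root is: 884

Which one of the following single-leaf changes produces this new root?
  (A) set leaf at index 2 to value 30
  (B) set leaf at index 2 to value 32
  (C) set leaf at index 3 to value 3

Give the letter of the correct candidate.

Original leaves: [88, 33, 11, 43]
Target new root: 884
Try each candidate change and compute the resulting root:
Candidate A: set leaf[2] = 30 -> leaves = [88, 33, 30, 43]
  L0: [88, 33, 30, 43]
  L1: h(88,33)=(88*31+33)%997=767 h(30,43)=(30*31+43)%997=973 -> [767, 973]
  L2: h(767,973)=(767*31+973)%997=822 -> [822]
  root = 822 != target 884
Candidate B: set leaf[2] = 32 -> leaves = [88, 33, 32, 43]
  L0: [88, 33, 32, 43]
  L1: h(88,33)=(88*31+33)%997=767 h(32,43)=(32*31+43)%997=38 -> [767, 38]
  L2: h(767,38)=(767*31+38)%997=884 -> [884]
  root = 884 == target 884  ** MATCH **
Candidate C: set leaf[3] = 3 -> leaves = [88, 33, 11, 3]
  L0: [88, 33, 11, 3]
  L1: h(88,33)=(88*31+33)%997=767 h(11,3)=(11*31+3)%997=344 -> [767, 344]
  L2: h(767,344)=(767*31+344)%997=193 -> [193]
  root = 193 != target 884
Candidate B produces the target root.

Answer: B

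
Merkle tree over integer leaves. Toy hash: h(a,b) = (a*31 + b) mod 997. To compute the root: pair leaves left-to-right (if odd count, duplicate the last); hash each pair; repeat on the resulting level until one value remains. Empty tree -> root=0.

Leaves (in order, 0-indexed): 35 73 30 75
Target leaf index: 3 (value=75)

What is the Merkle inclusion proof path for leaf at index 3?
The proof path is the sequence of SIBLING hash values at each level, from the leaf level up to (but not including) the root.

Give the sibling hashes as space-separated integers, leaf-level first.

Answer: 30 161

Derivation:
L0 (leaves): [35, 73, 30, 75], target index=3
L1: h(35,73)=(35*31+73)%997=161 [pair 0] h(30,75)=(30*31+75)%997=8 [pair 1] -> [161, 8]
  Sibling for proof at L0: 30
L2: h(161,8)=(161*31+8)%997=14 [pair 0] -> [14]
  Sibling for proof at L1: 161
Root: 14
Proof path (sibling hashes from leaf to root): [30, 161]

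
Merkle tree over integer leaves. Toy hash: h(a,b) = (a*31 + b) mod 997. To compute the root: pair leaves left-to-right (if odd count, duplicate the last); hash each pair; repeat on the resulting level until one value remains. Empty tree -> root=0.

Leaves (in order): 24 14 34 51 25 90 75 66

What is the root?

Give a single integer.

L0: [24, 14, 34, 51, 25, 90, 75, 66]
L1: h(24,14)=(24*31+14)%997=758 h(34,51)=(34*31+51)%997=108 h(25,90)=(25*31+90)%997=865 h(75,66)=(75*31+66)%997=397 -> [758, 108, 865, 397]
L2: h(758,108)=(758*31+108)%997=675 h(865,397)=(865*31+397)%997=293 -> [675, 293]
L3: h(675,293)=(675*31+293)%997=281 -> [281]

Answer: 281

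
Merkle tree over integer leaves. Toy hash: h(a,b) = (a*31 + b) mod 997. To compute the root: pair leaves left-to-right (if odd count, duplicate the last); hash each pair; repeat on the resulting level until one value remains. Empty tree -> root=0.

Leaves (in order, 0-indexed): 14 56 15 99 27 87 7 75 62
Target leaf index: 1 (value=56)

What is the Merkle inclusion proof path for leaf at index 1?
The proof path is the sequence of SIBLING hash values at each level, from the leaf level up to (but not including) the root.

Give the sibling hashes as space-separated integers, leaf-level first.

Answer: 14 564 23 727

Derivation:
L0 (leaves): [14, 56, 15, 99, 27, 87, 7, 75, 62], target index=1
L1: h(14,56)=(14*31+56)%997=490 [pair 0] h(15,99)=(15*31+99)%997=564 [pair 1] h(27,87)=(27*31+87)%997=924 [pair 2] h(7,75)=(7*31+75)%997=292 [pair 3] h(62,62)=(62*31+62)%997=987 [pair 4] -> [490, 564, 924, 292, 987]
  Sibling for proof at L0: 14
L2: h(490,564)=(490*31+564)%997=799 [pair 0] h(924,292)=(924*31+292)%997=23 [pair 1] h(987,987)=(987*31+987)%997=677 [pair 2] -> [799, 23, 677]
  Sibling for proof at L1: 564
L3: h(799,23)=(799*31+23)%997=864 [pair 0] h(677,677)=(677*31+677)%997=727 [pair 1] -> [864, 727]
  Sibling for proof at L2: 23
L4: h(864,727)=(864*31+727)%997=592 [pair 0] -> [592]
  Sibling for proof at L3: 727
Root: 592
Proof path (sibling hashes from leaf to root): [14, 564, 23, 727]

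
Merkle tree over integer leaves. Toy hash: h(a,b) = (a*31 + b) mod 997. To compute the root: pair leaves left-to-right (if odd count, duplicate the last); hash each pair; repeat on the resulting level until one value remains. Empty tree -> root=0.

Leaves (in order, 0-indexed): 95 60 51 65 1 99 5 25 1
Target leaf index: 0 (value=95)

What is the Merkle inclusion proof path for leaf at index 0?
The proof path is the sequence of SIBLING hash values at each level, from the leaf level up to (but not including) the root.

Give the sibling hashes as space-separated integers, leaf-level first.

Answer: 60 649 222 864

Derivation:
L0 (leaves): [95, 60, 51, 65, 1, 99, 5, 25, 1], target index=0
L1: h(95,60)=(95*31+60)%997=14 [pair 0] h(51,65)=(51*31+65)%997=649 [pair 1] h(1,99)=(1*31+99)%997=130 [pair 2] h(5,25)=(5*31+25)%997=180 [pair 3] h(1,1)=(1*31+1)%997=32 [pair 4] -> [14, 649, 130, 180, 32]
  Sibling for proof at L0: 60
L2: h(14,649)=(14*31+649)%997=86 [pair 0] h(130,180)=(130*31+180)%997=222 [pair 1] h(32,32)=(32*31+32)%997=27 [pair 2] -> [86, 222, 27]
  Sibling for proof at L1: 649
L3: h(86,222)=(86*31+222)%997=894 [pair 0] h(27,27)=(27*31+27)%997=864 [pair 1] -> [894, 864]
  Sibling for proof at L2: 222
L4: h(894,864)=(894*31+864)%997=662 [pair 0] -> [662]
  Sibling for proof at L3: 864
Root: 662
Proof path (sibling hashes from leaf to root): [60, 649, 222, 864]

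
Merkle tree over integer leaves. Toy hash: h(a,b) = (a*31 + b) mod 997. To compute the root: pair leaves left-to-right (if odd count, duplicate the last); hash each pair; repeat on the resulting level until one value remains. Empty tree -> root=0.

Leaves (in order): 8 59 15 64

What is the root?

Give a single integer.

L0: [8, 59, 15, 64]
L1: h(8,59)=(8*31+59)%997=307 h(15,64)=(15*31+64)%997=529 -> [307, 529]
L2: h(307,529)=(307*31+529)%997=76 -> [76]

Answer: 76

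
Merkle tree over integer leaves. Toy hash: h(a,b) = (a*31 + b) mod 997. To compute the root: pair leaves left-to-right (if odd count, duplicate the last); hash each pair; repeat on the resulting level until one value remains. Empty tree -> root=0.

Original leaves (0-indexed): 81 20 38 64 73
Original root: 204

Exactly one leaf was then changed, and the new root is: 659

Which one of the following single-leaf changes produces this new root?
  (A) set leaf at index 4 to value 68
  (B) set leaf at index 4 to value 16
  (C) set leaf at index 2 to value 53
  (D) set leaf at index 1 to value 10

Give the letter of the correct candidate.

Original leaves: [81, 20, 38, 64, 73]
Target new root: 659
Try each candidate change and compute the resulting root:
Candidate A: set leaf[4] = 68 -> leaves = [81, 20, 38, 64, 68]
  L0: [81, 20, 38, 64, 68]
  L1: h(81,20)=(81*31+20)%997=537 h(38,64)=(38*31+64)%997=245 h(68,68)=(68*31+68)%997=182 -> [537, 245, 182]
  L2: h(537,245)=(537*31+245)%997=940 h(182,182)=(182*31+182)%997=839 -> [940, 839]
  L3: h(940,839)=(940*31+839)%997=69 -> [69]
  root = 69 != target 659
Candidate B: set leaf[4] = 16 -> leaves = [81, 20, 38, 64, 16]
  L0: [81, 20, 38, 64, 16]
  L1: h(81,20)=(81*31+20)%997=537 h(38,64)=(38*31+64)%997=245 h(16,16)=(16*31+16)%997=512 -> [537, 245, 512]
  L2: h(537,245)=(537*31+245)%997=940 h(512,512)=(512*31+512)%997=432 -> [940, 432]
  L3: h(940,432)=(940*31+432)%997=659 -> [659]
  root = 659 == target 659  ** MATCH **
Candidate C: set leaf[2] = 53 -> leaves = [81, 20, 53, 64, 73]
  L0: [81, 20, 53, 64, 73]
  L1: h(81,20)=(81*31+20)%997=537 h(53,64)=(53*31+64)%997=710 h(73,73)=(73*31+73)%997=342 -> [537, 710, 342]
  L2: h(537,710)=(537*31+710)%997=408 h(342,342)=(342*31+342)%997=974 -> [408, 974]
  L3: h(408,974)=(408*31+974)%997=661 -> [661]
  root = 661 != target 659
Candidate D: set leaf[1] = 10 -> leaves = [81, 10, 38, 64, 73]
  L0: [81, 10, 38, 64, 73]
  L1: h(81,10)=(81*31+10)%997=527 h(38,64)=(38*31+64)%997=245 h(73,73)=(73*31+73)%997=342 -> [527, 245, 342]
  L2: h(527,245)=(527*31+245)%997=630 h(342,342)=(342*31+342)%997=974 -> [630, 974]
  L3: h(630,974)=(630*31+974)%997=564 -> [564]
  root = 564 != target 659
Candidate B produces the target root.

Answer: B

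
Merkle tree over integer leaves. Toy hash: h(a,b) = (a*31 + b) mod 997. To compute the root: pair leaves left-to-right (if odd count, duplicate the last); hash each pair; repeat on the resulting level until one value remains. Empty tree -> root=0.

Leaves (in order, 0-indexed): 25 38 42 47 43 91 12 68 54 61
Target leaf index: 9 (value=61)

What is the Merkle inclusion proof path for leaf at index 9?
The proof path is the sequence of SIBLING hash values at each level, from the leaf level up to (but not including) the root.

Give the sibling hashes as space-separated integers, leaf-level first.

Answer: 54 738 685 306

Derivation:
L0 (leaves): [25, 38, 42, 47, 43, 91, 12, 68, 54, 61], target index=9
L1: h(25,38)=(25*31+38)%997=813 [pair 0] h(42,47)=(42*31+47)%997=352 [pair 1] h(43,91)=(43*31+91)%997=427 [pair 2] h(12,68)=(12*31+68)%997=440 [pair 3] h(54,61)=(54*31+61)%997=738 [pair 4] -> [813, 352, 427, 440, 738]
  Sibling for proof at L0: 54
L2: h(813,352)=(813*31+352)%997=630 [pair 0] h(427,440)=(427*31+440)%997=716 [pair 1] h(738,738)=(738*31+738)%997=685 [pair 2] -> [630, 716, 685]
  Sibling for proof at L1: 738
L3: h(630,716)=(630*31+716)%997=306 [pair 0] h(685,685)=(685*31+685)%997=983 [pair 1] -> [306, 983]
  Sibling for proof at L2: 685
L4: h(306,983)=(306*31+983)%997=499 [pair 0] -> [499]
  Sibling for proof at L3: 306
Root: 499
Proof path (sibling hashes from leaf to root): [54, 738, 685, 306]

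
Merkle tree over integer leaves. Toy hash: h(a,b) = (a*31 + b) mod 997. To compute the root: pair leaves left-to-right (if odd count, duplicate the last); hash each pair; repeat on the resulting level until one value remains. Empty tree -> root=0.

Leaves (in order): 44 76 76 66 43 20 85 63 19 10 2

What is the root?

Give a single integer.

Answer: 753

Derivation:
L0: [44, 76, 76, 66, 43, 20, 85, 63, 19, 10, 2]
L1: h(44,76)=(44*31+76)%997=443 h(76,66)=(76*31+66)%997=428 h(43,20)=(43*31+20)%997=356 h(85,63)=(85*31+63)%997=704 h(19,10)=(19*31+10)%997=599 h(2,2)=(2*31+2)%997=64 -> [443, 428, 356, 704, 599, 64]
L2: h(443,428)=(443*31+428)%997=203 h(356,704)=(356*31+704)%997=773 h(599,64)=(599*31+64)%997=687 -> [203, 773, 687]
L3: h(203,773)=(203*31+773)%997=87 h(687,687)=(687*31+687)%997=50 -> [87, 50]
L4: h(87,50)=(87*31+50)%997=753 -> [753]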